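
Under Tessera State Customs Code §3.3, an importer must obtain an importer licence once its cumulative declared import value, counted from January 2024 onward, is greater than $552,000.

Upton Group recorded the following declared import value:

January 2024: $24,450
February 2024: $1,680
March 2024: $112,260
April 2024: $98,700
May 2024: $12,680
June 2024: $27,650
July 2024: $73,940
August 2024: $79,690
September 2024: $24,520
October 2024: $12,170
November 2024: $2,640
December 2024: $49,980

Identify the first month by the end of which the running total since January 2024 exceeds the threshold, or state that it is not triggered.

Through January 2024: $24,450
Through February 2024: $26,130
Through March 2024: $138,390
Through April 2024: $237,090
Through May 2024: $249,770
Through June 2024: $277,420
Through July 2024: $351,360
Through August 2024: $431,050
Through September 2024: $455,570
Through October 2024: $467,740
Through November 2024: $470,380
Through December 2024: $520,360
Final cumulative total $520,360 ≤ $552,000; the threshold is never exceeded.

Not triggered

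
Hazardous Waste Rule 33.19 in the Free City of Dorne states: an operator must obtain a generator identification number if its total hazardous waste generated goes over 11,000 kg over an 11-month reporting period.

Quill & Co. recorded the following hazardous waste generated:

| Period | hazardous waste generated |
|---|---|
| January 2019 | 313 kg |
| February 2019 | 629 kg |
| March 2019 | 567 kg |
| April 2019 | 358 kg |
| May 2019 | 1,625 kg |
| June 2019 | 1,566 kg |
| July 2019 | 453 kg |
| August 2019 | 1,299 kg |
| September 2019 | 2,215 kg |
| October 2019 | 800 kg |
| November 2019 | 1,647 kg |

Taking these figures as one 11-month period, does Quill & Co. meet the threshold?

Yes

Total hazardous waste generated: 313 kg + 629 kg + 567 kg + 358 kg + 1,625 kg + 1,566 kg + 453 kg + 1,299 kg + 2,215 kg + 800 kg + 1,647 kg = 11,472 kg.
11,472 kg > 11,000 kg, so the threshold is exceeded.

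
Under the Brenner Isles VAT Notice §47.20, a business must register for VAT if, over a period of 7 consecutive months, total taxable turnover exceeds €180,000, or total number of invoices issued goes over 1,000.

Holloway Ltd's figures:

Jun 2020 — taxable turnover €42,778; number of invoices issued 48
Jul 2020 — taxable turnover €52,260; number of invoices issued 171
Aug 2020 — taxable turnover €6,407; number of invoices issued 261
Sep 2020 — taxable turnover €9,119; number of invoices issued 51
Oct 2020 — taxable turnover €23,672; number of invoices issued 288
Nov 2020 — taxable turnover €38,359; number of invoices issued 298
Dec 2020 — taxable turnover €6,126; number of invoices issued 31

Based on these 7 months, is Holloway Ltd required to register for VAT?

Yes

Total taxable turnover: €42,778 + €52,260 + €6,407 + €9,119 + €23,672 + €38,359 + €6,126 = €178,721 (≤ €180,000).
Total number of invoices issued: 48 + 171 + 261 + 51 + 288 + 298 + 31 = 1,148 (> 1,000).
The test is 'or': at least one threshold is exceeded.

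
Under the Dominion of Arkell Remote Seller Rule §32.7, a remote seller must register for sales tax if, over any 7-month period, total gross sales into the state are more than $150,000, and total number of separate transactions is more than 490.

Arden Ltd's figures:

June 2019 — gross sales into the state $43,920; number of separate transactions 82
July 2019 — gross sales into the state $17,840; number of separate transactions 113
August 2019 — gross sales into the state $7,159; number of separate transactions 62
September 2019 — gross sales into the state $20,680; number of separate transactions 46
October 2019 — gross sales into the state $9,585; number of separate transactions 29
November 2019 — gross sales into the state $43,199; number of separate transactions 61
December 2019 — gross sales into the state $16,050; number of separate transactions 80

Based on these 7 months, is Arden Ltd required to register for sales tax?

No

Total gross sales into the state: $43,920 + $17,840 + $7,159 + $20,680 + $9,585 + $43,199 + $16,050 = $158,433 (> $150,000).
Total number of separate transactions: 82 + 113 + 62 + 46 + 29 + 61 + 80 = 473 (≤ 490).
The test is 'and': the rule requires both, and at least one is not exceeded.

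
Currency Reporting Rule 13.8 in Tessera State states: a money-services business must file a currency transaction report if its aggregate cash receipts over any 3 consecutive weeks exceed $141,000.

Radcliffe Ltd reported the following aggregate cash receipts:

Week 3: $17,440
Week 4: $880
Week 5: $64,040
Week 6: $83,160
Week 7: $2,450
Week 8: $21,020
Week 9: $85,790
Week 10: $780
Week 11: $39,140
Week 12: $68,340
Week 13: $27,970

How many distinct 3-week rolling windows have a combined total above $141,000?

2

Week 3–Week 5: $17,440 + $880 + $64,040 = $82,360 (under)
Week 4–Week 6: $880 + $64,040 + $83,160 = $148,080 (over)
Week 5–Week 7: $64,040 + $83,160 + $2,450 = $149,650 (over)
Week 6–Week 8: $83,160 + $2,450 + $21,020 = $106,630 (under)
Week 7–Week 9: $2,450 + $21,020 + $85,790 = $109,260 (under)
Week 8–Week 10: $21,020 + $85,790 + $780 = $107,590 (under)
Week 9–Week 11: $85,790 + $780 + $39,140 = $125,710 (under)
Week 10–Week 12: $780 + $39,140 + $68,340 = $108,260 (under)
Week 11–Week 13: $39,140 + $68,340 + $27,970 = $135,450 (under)
2 windows exceed the threshold.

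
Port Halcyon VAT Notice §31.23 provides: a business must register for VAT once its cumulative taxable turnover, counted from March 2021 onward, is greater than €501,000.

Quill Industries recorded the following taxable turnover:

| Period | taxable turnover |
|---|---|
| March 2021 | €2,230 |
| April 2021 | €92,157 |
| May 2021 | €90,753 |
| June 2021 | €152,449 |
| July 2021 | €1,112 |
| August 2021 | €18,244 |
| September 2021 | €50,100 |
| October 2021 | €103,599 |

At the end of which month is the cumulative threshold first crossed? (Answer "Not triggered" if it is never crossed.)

Through March 2021: €2,230
Through April 2021: €94,387
Through May 2021: €185,140
Through June 2021: €337,589
Through July 2021: €338,701
Through August 2021: €356,945
Through September 2021: €407,045
Through October 2021: €510,644 ← exceeds threshold

October 2021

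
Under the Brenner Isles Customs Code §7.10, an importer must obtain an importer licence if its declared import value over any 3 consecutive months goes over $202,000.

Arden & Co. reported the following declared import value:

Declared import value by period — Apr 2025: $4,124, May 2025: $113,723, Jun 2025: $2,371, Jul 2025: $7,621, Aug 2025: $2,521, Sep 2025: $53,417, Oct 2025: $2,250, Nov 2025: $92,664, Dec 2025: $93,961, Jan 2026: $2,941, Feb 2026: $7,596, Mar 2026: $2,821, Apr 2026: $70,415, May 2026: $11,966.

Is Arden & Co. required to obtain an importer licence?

Apr 2025–Jun 2025: $4,124 + $113,723 + $2,371 = $120,218 (under)
May 2025–Jul 2025: $113,723 + $2,371 + $7,621 = $123,715 (under)
Jun 2025–Aug 2025: $2,371 + $7,621 + $2,521 = $12,513 (under)
Jul 2025–Sep 2025: $7,621 + $2,521 + $53,417 = $63,559 (under)
Aug 2025–Oct 2025: $2,521 + $53,417 + $2,250 = $58,188 (under)
Sep 2025–Nov 2025: $53,417 + $2,250 + $92,664 = $148,331 (under)
Oct 2025–Dec 2025: $2,250 + $92,664 + $93,961 = $188,875 (under)
Nov 2025–Jan 2026: $92,664 + $93,961 + $2,941 = $189,566 (under)
Dec 2025–Feb 2026: $93,961 + $2,941 + $7,596 = $104,498 (under)
Jan 2026–Mar 2026: $2,941 + $7,596 + $2,821 = $13,358 (under)
Feb 2026–Apr 2026: $7,596 + $2,821 + $70,415 = $80,832 (under)
Mar 2026–May 2026: $2,821 + $70,415 + $11,966 = $85,202 (under)
No window exceeds $202,000.

No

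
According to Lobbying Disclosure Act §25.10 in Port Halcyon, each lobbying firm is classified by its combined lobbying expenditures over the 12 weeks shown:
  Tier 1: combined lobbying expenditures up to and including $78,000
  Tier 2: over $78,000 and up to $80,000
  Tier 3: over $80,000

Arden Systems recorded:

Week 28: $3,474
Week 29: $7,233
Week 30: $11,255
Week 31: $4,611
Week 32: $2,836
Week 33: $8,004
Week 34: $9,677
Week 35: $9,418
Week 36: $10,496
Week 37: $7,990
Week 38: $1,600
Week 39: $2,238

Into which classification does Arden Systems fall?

Combined lobbying expenditures: $3,474 + $7,233 + $11,255 + $4,611 + $2,836 + $8,004 + $9,677 + $9,418 + $10,496 + $7,990 + $1,600 + $2,238 = $78,832.
$78,000 < $78,832 ≤ $80,000, so Tier 2 applies.

Tier 2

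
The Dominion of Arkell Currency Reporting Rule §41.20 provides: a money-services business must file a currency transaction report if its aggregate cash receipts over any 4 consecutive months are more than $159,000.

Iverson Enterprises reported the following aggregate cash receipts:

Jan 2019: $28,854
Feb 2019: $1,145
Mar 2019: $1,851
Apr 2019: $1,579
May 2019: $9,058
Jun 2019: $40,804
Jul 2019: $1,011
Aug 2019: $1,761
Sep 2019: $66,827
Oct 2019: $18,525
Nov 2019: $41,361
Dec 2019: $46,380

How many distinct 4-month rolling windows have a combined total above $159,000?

Jan 2019–Apr 2019: $28,854 + $1,145 + $1,851 + $1,579 = $33,429 (under)
Feb 2019–May 2019: $1,145 + $1,851 + $1,579 + $9,058 = $13,633 (under)
Mar 2019–Jun 2019: $1,851 + $1,579 + $9,058 + $40,804 = $53,292 (under)
Apr 2019–Jul 2019: $1,579 + $9,058 + $40,804 + $1,011 = $52,452 (under)
May 2019–Aug 2019: $9,058 + $40,804 + $1,011 + $1,761 = $52,634 (under)
Jun 2019–Sep 2019: $40,804 + $1,011 + $1,761 + $66,827 = $110,403 (under)
Jul 2019–Oct 2019: $1,011 + $1,761 + $66,827 + $18,525 = $88,124 (under)
Aug 2019–Nov 2019: $1,761 + $66,827 + $18,525 + $41,361 = $128,474 (under)
Sep 2019–Dec 2019: $66,827 + $18,525 + $41,361 + $46,380 = $173,093 (over)
1 window exceeds the threshold.

1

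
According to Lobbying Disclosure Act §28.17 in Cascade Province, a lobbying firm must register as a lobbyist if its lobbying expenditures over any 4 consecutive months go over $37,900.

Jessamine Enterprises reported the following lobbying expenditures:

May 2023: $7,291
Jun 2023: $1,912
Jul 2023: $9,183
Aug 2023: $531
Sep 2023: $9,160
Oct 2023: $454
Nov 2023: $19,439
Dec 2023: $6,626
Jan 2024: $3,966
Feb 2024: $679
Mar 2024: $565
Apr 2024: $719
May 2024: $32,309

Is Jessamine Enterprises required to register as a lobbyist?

No

May 2023–Aug 2023: $7,291 + $1,912 + $9,183 + $531 = $18,917 (under)
Jun 2023–Sep 2023: $1,912 + $9,183 + $531 + $9,160 = $20,786 (under)
Jul 2023–Oct 2023: $9,183 + $531 + $9,160 + $454 = $19,328 (under)
Aug 2023–Nov 2023: $531 + $9,160 + $454 + $19,439 = $29,584 (under)
Sep 2023–Dec 2023: $9,160 + $454 + $19,439 + $6,626 = $35,679 (under)
Oct 2023–Jan 2024: $454 + $19,439 + $6,626 + $3,966 = $30,485 (under)
Nov 2023–Feb 2024: $19,439 + $6,626 + $3,966 + $679 = $30,710 (under)
Dec 2023–Mar 2024: $6,626 + $3,966 + $679 + $565 = $11,836 (under)
Jan 2024–Apr 2024: $3,966 + $679 + $565 + $719 = $5,929 (under)
Feb 2024–May 2024: $679 + $565 + $719 + $32,309 = $34,272 (under)
No window exceeds $37,900.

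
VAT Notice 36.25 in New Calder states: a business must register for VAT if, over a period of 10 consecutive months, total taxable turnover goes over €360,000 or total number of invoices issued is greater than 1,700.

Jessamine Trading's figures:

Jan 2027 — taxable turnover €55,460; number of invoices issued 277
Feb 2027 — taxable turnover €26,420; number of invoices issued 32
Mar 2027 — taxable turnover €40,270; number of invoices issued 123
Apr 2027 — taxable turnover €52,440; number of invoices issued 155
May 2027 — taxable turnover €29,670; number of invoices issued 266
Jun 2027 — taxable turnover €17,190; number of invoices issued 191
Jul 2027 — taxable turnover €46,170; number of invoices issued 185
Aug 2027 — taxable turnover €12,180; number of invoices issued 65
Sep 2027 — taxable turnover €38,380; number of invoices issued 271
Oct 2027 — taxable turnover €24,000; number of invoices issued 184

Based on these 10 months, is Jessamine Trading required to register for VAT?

Total taxable turnover: €55,460 + €26,420 + €40,270 + €52,440 + €29,670 + €17,190 + €46,170 + €12,180 + €38,380 + €24,000 = €342,180 (≤ €360,000).
Total number of invoices issued: 277 + 32 + 123 + 155 + 266 + 191 + 185 + 65 + 271 + 184 = 1,749 (> 1,700).
The test is 'or': at least one threshold is exceeded.

Yes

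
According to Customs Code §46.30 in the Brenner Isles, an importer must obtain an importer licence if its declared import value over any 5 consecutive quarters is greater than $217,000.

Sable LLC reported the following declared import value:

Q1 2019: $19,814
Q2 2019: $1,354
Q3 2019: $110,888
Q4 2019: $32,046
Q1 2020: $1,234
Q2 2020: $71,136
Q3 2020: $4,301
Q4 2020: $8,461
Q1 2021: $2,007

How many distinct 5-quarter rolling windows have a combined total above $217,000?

1

Q1 2019–Q1 2020: $19,814 + $1,354 + $110,888 + $32,046 + $1,234 = $165,336 (under)
Q2 2019–Q2 2020: $1,354 + $110,888 + $32,046 + $1,234 + $71,136 = $216,658 (under)
Q3 2019–Q3 2020: $110,888 + $32,046 + $1,234 + $71,136 + $4,301 = $219,605 (over)
Q4 2019–Q4 2020: $32,046 + $1,234 + $71,136 + $4,301 + $8,461 = $117,178 (under)
Q1 2020–Q1 2021: $1,234 + $71,136 + $4,301 + $8,461 + $2,007 = $87,139 (under)
1 window exceeds the threshold.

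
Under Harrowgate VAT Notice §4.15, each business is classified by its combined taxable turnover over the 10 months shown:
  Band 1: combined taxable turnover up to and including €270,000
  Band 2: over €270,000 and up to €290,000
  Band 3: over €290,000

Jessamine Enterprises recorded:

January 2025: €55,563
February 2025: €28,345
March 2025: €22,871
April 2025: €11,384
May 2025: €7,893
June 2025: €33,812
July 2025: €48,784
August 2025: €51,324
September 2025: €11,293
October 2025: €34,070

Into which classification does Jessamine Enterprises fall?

Combined taxable turnover: €55,563 + €28,345 + €22,871 + €11,384 + €7,893 + €33,812 + €48,784 + €51,324 + €11,293 + €34,070 = €305,339.
€305,339 > €290,000, so Band 3 applies.

Band 3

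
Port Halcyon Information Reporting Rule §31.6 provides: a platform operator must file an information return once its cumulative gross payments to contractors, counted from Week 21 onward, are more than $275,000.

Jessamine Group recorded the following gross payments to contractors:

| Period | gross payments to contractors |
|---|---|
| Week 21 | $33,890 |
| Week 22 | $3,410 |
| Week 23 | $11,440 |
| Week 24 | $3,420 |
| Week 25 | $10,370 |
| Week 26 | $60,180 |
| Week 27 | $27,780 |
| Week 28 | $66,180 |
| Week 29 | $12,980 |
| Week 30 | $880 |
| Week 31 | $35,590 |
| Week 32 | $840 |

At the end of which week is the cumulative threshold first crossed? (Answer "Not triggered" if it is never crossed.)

Not triggered

Through Week 21: $33,890
Through Week 22: $37,300
Through Week 23: $48,740
Through Week 24: $52,160
Through Week 25: $62,530
Through Week 26: $122,710
Through Week 27: $150,490
Through Week 28: $216,670
Through Week 29: $229,650
Through Week 30: $230,530
Through Week 31: $266,120
Through Week 32: $266,960
Final cumulative total $266,960 ≤ $275,000; the threshold is never exceeded.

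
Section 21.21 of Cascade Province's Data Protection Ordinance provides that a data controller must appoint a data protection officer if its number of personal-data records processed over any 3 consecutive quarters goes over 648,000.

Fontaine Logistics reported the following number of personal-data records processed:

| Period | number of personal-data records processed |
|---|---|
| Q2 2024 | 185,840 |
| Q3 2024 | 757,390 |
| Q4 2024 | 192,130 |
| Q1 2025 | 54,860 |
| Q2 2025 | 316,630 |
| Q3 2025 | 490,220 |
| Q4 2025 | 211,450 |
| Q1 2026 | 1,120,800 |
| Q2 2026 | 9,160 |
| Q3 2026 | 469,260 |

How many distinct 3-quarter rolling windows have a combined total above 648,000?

7

Q2 2024–Q4 2024: 185,840 + 757,390 + 192,130 = 1,135,360 (over)
Q3 2024–Q1 2025: 757,390 + 192,130 + 54,860 = 1,004,380 (over)
Q4 2024–Q2 2025: 192,130 + 54,860 + 316,630 = 563,620 (under)
Q1 2025–Q3 2025: 54,860 + 316,630 + 490,220 = 861,710 (over)
Q2 2025–Q4 2025: 316,630 + 490,220 + 211,450 = 1,018,300 (over)
Q3 2025–Q1 2026: 490,220 + 211,450 + 1,120,800 = 1,822,470 (over)
Q4 2025–Q2 2026: 211,450 + 1,120,800 + 9,160 = 1,341,410 (over)
Q1 2026–Q3 2026: 1,120,800 + 9,160 + 469,260 = 1,599,220 (over)
7 windows exceed the threshold.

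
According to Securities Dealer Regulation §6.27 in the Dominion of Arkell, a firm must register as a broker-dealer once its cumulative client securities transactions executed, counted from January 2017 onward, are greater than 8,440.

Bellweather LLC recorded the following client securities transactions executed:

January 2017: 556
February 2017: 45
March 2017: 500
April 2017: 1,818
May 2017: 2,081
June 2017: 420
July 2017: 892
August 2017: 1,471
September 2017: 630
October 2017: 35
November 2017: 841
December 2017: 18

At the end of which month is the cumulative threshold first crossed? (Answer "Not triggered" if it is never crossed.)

Through January 2017: 556
Through February 2017: 601
Through March 2017: 1,101
Through April 2017: 2,919
Through May 2017: 5,000
Through June 2017: 5,420
Through July 2017: 6,312
Through August 2017: 7,783
Through September 2017: 8,413
Through October 2017: 8,448 ← exceeds threshold

October 2017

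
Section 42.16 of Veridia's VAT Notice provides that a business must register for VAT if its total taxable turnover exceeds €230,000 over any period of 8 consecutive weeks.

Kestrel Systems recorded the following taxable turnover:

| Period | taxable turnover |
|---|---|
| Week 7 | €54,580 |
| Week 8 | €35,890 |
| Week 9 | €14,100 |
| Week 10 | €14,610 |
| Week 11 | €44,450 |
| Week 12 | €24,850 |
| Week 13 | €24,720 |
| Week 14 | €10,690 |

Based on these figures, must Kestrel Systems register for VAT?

No

Total taxable turnover: €54,580 + €35,890 + €14,100 + €14,610 + €44,450 + €24,850 + €24,720 + €10,690 = €223,890.
€223,890 ≤ €230,000, so the threshold is not exceeded.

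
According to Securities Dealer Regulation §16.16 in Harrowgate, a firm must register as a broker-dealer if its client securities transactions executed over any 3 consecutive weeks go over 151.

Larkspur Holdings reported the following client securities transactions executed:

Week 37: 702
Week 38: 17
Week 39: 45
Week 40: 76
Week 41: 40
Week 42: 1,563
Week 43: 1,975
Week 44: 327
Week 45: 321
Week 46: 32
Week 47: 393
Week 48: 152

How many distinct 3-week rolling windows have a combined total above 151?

9

Week 37–Week 39: 702 + 17 + 45 = 764 (over)
Week 38–Week 40: 17 + 45 + 76 = 138 (under)
Week 39–Week 41: 45 + 76 + 40 = 161 (over)
Week 40–Week 42: 76 + 40 + 1,563 = 1,679 (over)
Week 41–Week 43: 40 + 1,563 + 1,975 = 3,578 (over)
Week 42–Week 44: 1,563 + 1,975 + 327 = 3,865 (over)
Week 43–Week 45: 1,975 + 327 + 321 = 2,623 (over)
Week 44–Week 46: 327 + 321 + 32 = 680 (over)
Week 45–Week 47: 321 + 32 + 393 = 746 (over)
Week 46–Week 48: 32 + 393 + 152 = 577 (over)
9 windows exceed the threshold.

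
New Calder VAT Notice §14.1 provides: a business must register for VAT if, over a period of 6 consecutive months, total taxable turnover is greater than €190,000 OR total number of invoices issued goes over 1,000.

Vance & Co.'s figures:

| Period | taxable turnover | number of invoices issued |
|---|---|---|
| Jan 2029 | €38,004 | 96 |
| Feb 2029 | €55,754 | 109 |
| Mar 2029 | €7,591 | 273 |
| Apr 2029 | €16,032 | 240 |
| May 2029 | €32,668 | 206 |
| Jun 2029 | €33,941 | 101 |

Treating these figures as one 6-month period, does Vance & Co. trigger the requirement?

Total taxable turnover: €38,004 + €55,754 + €7,591 + €16,032 + €32,668 + €33,941 = €183,990 (≤ €190,000).
Total number of invoices issued: 96 + 109 + 273 + 240 + 206 + 101 = 1,025 (> 1,000).
The test is 'or': at least one threshold is exceeded.

Yes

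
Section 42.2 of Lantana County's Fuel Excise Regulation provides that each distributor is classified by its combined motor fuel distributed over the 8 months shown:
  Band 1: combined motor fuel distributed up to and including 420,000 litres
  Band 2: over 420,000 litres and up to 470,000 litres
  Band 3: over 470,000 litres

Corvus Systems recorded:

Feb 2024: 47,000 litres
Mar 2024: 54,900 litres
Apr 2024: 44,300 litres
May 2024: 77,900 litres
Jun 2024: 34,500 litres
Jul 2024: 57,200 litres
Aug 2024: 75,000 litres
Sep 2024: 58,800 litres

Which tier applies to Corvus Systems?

Combined motor fuel distributed: 47,000 litres + 54,900 litres + 44,300 litres + 77,900 litres + 34,500 litres + 57,200 litres + 75,000 litres + 58,800 litres = 449,600 litres.
420,000 litres < 449,600 litres ≤ 470,000 litres, so Band 2 applies.

Band 2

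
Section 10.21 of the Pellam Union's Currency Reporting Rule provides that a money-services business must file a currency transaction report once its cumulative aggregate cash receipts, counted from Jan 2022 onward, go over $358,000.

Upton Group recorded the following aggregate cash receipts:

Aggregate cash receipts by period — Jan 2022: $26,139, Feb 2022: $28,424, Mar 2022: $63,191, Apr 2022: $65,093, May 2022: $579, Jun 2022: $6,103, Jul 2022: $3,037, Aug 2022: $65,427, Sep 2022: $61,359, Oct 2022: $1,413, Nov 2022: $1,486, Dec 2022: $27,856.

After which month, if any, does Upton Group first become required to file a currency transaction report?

Through Jan 2022: $26,139
Through Feb 2022: $54,563
Through Mar 2022: $117,754
Through Apr 2022: $182,847
Through May 2022: $183,426
Through Jun 2022: $189,529
Through Jul 2022: $192,566
Through Aug 2022: $257,993
Through Sep 2022: $319,352
Through Oct 2022: $320,765
Through Nov 2022: $322,251
Through Dec 2022: $350,107
Final cumulative total $350,107 ≤ $358,000; the threshold is never exceeded.

Not triggered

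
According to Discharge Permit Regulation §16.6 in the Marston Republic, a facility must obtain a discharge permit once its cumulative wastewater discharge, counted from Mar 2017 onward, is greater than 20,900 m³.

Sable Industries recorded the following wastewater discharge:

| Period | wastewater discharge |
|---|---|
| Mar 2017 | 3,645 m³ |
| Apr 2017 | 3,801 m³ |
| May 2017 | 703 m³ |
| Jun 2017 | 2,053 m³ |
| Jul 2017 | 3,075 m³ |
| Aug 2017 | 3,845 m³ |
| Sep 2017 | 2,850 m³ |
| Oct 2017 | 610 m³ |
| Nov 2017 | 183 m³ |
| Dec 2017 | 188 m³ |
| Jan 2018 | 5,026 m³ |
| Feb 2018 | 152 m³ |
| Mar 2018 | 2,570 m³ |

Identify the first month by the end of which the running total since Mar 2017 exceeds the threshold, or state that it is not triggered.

Dec 2017

Through Mar 2017: 3,645 m³
Through Apr 2017: 7,446 m³
Through May 2017: 8,149 m³
Through Jun 2017: 10,202 m³
Through Jul 2017: 13,277 m³
Through Aug 2017: 17,122 m³
Through Sep 2017: 19,972 m³
Through Oct 2017: 20,582 m³
Through Nov 2017: 20,765 m³
Through Dec 2017: 20,953 m³ ← exceeds threshold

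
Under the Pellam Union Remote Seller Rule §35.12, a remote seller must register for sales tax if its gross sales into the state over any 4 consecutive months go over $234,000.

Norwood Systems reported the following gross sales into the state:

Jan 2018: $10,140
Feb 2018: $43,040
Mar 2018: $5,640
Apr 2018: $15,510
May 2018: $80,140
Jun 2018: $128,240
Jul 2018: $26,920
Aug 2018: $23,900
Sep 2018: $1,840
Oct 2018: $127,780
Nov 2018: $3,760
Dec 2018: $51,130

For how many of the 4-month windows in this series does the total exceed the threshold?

2

Jan 2018–Apr 2018: $10,140 + $43,040 + $5,640 + $15,510 = $74,330 (under)
Feb 2018–May 2018: $43,040 + $5,640 + $15,510 + $80,140 = $144,330 (under)
Mar 2018–Jun 2018: $5,640 + $15,510 + $80,140 + $128,240 = $229,530 (under)
Apr 2018–Jul 2018: $15,510 + $80,140 + $128,240 + $26,920 = $250,810 (over)
May 2018–Aug 2018: $80,140 + $128,240 + $26,920 + $23,900 = $259,200 (over)
Jun 2018–Sep 2018: $128,240 + $26,920 + $23,900 + $1,840 = $180,900 (under)
Jul 2018–Oct 2018: $26,920 + $23,900 + $1,840 + $127,780 = $180,440 (under)
Aug 2018–Nov 2018: $23,900 + $1,840 + $127,780 + $3,760 = $157,280 (under)
Sep 2018–Dec 2018: $1,840 + $127,780 + $3,760 + $51,130 = $184,510 (under)
2 windows exceed the threshold.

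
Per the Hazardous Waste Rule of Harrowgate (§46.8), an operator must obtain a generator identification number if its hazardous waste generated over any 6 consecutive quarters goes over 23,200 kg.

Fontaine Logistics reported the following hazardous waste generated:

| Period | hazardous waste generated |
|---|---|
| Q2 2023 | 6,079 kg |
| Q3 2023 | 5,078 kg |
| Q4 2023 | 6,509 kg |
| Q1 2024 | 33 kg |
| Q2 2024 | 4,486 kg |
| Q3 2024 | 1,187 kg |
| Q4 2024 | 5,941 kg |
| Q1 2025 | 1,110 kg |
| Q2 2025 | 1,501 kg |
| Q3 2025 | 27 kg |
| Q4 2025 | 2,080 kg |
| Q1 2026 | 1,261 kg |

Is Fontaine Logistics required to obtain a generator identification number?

Q2 2023–Q3 2024: 6,079 kg + 5,078 kg + 6,509 kg + 33 kg + 4,486 kg + 1,187 kg = 23,372 kg (over)
Q3 2023–Q4 2024: 5,078 kg + 6,509 kg + 33 kg + 4,486 kg + 1,187 kg + 5,941 kg = 23,234 kg (over)
Q4 2023–Q1 2025: 6,509 kg + 33 kg + 4,486 kg + 1,187 kg + 5,941 kg + 1,110 kg = 19,266 kg (under)
Q1 2024–Q2 2025: 33 kg + 4,486 kg + 1,187 kg + 5,941 kg + 1,110 kg + 1,501 kg = 14,258 kg (under)
Q2 2024–Q3 2025: 4,486 kg + 1,187 kg + 5,941 kg + 1,110 kg + 1,501 kg + 27 kg = 14,252 kg (under)
Q3 2024–Q4 2025: 1,187 kg + 5,941 kg + 1,110 kg + 1,501 kg + 27 kg + 2,080 kg = 11,846 kg (under)
Q4 2024–Q1 2026: 5,941 kg + 1,110 kg + 1,501 kg + 27 kg + 2,080 kg + 1,261 kg = 11,920 kg (under)
At least one window exceeds 23,200 kg.

Yes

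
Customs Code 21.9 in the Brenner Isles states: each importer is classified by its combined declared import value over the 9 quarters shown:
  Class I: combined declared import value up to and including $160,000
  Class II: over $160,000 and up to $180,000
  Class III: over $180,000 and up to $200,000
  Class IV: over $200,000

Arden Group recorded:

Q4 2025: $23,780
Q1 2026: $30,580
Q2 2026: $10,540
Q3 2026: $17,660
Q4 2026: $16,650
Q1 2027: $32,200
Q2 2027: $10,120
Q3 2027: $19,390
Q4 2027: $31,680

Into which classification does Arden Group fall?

Combined declared import value: $23,780 + $30,580 + $10,540 + $17,660 + $16,650 + $32,200 + $10,120 + $19,390 + $31,680 = $192,600.
$180,000 < $192,600 ≤ $200,000, so Class III applies.

Class III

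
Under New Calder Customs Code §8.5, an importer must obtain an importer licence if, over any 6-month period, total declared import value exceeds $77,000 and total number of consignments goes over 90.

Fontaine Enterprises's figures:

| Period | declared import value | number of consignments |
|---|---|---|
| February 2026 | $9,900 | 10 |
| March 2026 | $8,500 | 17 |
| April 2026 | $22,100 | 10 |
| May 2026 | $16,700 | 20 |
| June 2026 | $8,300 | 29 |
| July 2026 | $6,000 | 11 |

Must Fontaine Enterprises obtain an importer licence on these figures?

No

Total declared import value: $9,900 + $8,500 + $22,100 + $16,700 + $8,300 + $6,000 = $71,500 (≤ $77,000).
Total number of consignments: 10 + 17 + 10 + 20 + 29 + 11 = 97 (> 90).
The test is 'and': the rule requires both, and at least one is not exceeded.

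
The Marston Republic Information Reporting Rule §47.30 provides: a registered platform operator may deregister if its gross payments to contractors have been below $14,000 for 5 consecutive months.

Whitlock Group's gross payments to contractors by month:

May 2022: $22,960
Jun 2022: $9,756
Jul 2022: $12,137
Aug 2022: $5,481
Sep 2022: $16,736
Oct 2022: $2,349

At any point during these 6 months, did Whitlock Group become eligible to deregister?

No

Months below $14,000: Jun 2022, Jul 2022, Aug 2022, Oct 2022.
Longest run of consecutive months below the threshold: 3.
3 < 5, so Whitlock Group never became eligible.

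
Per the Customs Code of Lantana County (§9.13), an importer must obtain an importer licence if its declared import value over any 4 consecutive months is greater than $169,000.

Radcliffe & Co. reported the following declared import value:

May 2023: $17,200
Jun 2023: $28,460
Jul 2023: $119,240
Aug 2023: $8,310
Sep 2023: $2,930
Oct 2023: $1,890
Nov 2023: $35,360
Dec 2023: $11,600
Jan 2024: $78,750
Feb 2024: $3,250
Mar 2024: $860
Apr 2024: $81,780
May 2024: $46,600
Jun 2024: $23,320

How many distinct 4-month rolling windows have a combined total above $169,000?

1

May 2023–Aug 2023: $17,200 + $28,460 + $119,240 + $8,310 = $173,210 (over)
Jun 2023–Sep 2023: $28,460 + $119,240 + $8,310 + $2,930 = $158,940 (under)
Jul 2023–Oct 2023: $119,240 + $8,310 + $2,930 + $1,890 = $132,370 (under)
Aug 2023–Nov 2023: $8,310 + $2,930 + $1,890 + $35,360 = $48,490 (under)
Sep 2023–Dec 2023: $2,930 + $1,890 + $35,360 + $11,600 = $51,780 (under)
Oct 2023–Jan 2024: $1,890 + $35,360 + $11,600 + $78,750 = $127,600 (under)
Nov 2023–Feb 2024: $35,360 + $11,600 + $78,750 + $3,250 = $128,960 (under)
Dec 2023–Mar 2024: $11,600 + $78,750 + $3,250 + $860 = $94,460 (under)
Jan 2024–Apr 2024: $78,750 + $3,250 + $860 + $81,780 = $164,640 (under)
Feb 2024–May 2024: $3,250 + $860 + $81,780 + $46,600 = $132,490 (under)
Mar 2024–Jun 2024: $860 + $81,780 + $46,600 + $23,320 = $152,560 (under)
1 window exceeds the threshold.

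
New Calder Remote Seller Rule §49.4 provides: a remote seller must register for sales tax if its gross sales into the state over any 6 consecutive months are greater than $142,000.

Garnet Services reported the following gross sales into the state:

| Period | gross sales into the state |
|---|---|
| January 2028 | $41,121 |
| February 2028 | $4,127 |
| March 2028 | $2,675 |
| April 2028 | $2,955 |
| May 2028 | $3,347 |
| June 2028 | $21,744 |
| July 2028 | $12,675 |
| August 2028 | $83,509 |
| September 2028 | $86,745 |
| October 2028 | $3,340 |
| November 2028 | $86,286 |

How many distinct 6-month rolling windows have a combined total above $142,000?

January 2028–June 2028: $41,121 + $4,127 + $2,675 + $2,955 + $3,347 + $21,744 = $75,969 (under)
February 2028–July 2028: $4,127 + $2,675 + $2,955 + $3,347 + $21,744 + $12,675 = $47,523 (under)
March 2028–August 2028: $2,675 + $2,955 + $3,347 + $21,744 + $12,675 + $83,509 = $126,905 (under)
April 2028–September 2028: $2,955 + $3,347 + $21,744 + $12,675 + $83,509 + $86,745 = $210,975 (over)
May 2028–October 2028: $3,347 + $21,744 + $12,675 + $83,509 + $86,745 + $3,340 = $211,360 (over)
June 2028–November 2028: $21,744 + $12,675 + $83,509 + $86,745 + $3,340 + $86,286 = $294,299 (over)
3 windows exceed the threshold.

3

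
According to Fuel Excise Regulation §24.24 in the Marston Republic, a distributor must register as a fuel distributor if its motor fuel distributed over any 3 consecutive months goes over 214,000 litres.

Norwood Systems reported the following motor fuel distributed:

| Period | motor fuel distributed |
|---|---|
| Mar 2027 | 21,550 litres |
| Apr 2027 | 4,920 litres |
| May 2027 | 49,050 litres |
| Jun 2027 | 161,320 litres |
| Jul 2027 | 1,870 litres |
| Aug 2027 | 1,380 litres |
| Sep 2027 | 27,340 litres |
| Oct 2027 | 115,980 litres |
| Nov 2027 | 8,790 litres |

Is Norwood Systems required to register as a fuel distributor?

Mar 2027–May 2027: 21,550 litres + 4,920 litres + 49,050 litres = 75,520 litres (under)
Apr 2027–Jun 2027: 4,920 litres + 49,050 litres + 161,320 litres = 215,290 litres (over)
May 2027–Jul 2027: 49,050 litres + 161,320 litres + 1,870 litres = 212,240 litres (under)
Jun 2027–Aug 2027: 161,320 litres + 1,870 litres + 1,380 litres = 164,570 litres (under)
Jul 2027–Sep 2027: 1,870 litres + 1,380 litres + 27,340 litres = 30,590 litres (under)
Aug 2027–Oct 2027: 1,380 litres + 27,340 litres + 115,980 litres = 144,700 litres (under)
Sep 2027–Nov 2027: 27,340 litres + 115,980 litres + 8,790 litres = 152,110 litres (under)
At least one window exceeds 214,000 litres.

Yes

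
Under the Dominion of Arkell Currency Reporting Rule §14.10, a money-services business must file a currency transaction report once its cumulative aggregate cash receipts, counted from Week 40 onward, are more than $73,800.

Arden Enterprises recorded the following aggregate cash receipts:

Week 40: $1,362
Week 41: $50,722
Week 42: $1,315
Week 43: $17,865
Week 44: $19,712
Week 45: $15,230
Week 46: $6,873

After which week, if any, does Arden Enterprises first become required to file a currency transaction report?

Week 44

Through Week 40: $1,362
Through Week 41: $52,084
Through Week 42: $53,399
Through Week 43: $71,264
Through Week 44: $90,976 ← exceeds threshold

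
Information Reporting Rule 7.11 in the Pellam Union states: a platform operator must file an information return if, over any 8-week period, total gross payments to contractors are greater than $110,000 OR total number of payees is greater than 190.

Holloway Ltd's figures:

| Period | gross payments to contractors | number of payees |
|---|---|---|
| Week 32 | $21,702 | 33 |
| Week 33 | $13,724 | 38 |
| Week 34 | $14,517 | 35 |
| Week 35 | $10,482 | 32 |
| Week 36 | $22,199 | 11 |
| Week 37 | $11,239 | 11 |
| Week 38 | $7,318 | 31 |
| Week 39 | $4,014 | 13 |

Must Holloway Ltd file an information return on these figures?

Total gross payments to contractors: $21,702 + $13,724 + $14,517 + $10,482 + $22,199 + $11,239 + $7,318 + $4,014 = $105,195 (≤ $110,000).
Total number of payees: 33 + 38 + 35 + 32 + 11 + 11 + 31 + 13 = 204 (> 190).
The test is 'or': at least one threshold is exceeded.

Yes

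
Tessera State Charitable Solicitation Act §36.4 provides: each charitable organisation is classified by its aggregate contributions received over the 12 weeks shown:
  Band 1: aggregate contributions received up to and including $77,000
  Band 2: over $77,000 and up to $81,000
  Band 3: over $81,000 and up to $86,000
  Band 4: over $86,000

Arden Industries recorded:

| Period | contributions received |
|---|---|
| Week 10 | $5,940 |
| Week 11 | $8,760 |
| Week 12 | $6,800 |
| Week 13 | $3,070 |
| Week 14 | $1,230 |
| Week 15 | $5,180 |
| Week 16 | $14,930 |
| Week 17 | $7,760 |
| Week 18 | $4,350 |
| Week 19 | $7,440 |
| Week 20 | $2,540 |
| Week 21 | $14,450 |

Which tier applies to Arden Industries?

Aggregate contributions received: $5,940 + $8,760 + $6,800 + $3,070 + $1,230 + $5,180 + $14,930 + $7,760 + $4,350 + $7,440 + $2,540 + $14,450 = $82,450.
$81,000 < $82,450 ≤ $86,000, so Band 3 applies.

Band 3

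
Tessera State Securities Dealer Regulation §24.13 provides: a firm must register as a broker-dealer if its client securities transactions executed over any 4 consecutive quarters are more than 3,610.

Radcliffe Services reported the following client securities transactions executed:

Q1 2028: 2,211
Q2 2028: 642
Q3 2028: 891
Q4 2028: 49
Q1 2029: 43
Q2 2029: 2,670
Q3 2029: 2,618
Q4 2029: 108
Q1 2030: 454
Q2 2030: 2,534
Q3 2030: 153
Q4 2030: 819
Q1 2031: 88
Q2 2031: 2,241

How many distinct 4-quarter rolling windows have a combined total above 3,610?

7

Q1 2028–Q4 2028: 2,211 + 642 + 891 + 49 = 3,793 (over)
Q2 2028–Q1 2029: 642 + 891 + 49 + 43 = 1,625 (under)
Q3 2028–Q2 2029: 891 + 49 + 43 + 2,670 = 3,653 (over)
Q4 2028–Q3 2029: 49 + 43 + 2,670 + 2,618 = 5,380 (over)
Q1 2029–Q4 2029: 43 + 2,670 + 2,618 + 108 = 5,439 (over)
Q2 2029–Q1 2030: 2,670 + 2,618 + 108 + 454 = 5,850 (over)
Q3 2029–Q2 2030: 2,618 + 108 + 454 + 2,534 = 5,714 (over)
Q4 2029–Q3 2030: 108 + 454 + 2,534 + 153 = 3,249 (under)
Q1 2030–Q4 2030: 454 + 2,534 + 153 + 819 = 3,960 (over)
Q2 2030–Q1 2031: 2,534 + 153 + 819 + 88 = 3,594 (under)
Q3 2030–Q2 2031: 153 + 819 + 88 + 2,241 = 3,301 (under)
7 windows exceed the threshold.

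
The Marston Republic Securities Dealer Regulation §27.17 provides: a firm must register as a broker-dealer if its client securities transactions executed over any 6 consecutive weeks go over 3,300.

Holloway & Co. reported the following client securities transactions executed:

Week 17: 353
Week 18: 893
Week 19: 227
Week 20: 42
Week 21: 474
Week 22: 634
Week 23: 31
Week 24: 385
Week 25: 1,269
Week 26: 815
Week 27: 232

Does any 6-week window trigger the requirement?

Week 17–Week 22: 353 + 893 + 227 + 42 + 474 + 634 = 2,623 (under)
Week 18–Week 23: 893 + 227 + 42 + 474 + 634 + 31 = 2,301 (under)
Week 19–Week 24: 227 + 42 + 474 + 634 + 31 + 385 = 1,793 (under)
Week 20–Week 25: 42 + 474 + 634 + 31 + 385 + 1,269 = 2,835 (under)
Week 21–Week 26: 474 + 634 + 31 + 385 + 1,269 + 815 = 3,608 (over)
Week 22–Week 27: 634 + 31 + 385 + 1,269 + 815 + 232 = 3,366 (over)
At least one window exceeds 3,300.

Yes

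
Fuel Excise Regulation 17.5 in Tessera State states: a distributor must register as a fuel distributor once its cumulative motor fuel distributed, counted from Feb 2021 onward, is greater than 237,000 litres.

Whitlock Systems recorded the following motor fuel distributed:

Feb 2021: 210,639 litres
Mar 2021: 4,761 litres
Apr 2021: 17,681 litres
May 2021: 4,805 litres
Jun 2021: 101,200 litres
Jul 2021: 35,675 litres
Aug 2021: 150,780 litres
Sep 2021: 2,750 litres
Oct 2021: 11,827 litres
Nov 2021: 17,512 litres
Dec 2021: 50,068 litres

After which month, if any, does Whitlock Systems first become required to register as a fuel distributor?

Through Feb 2021: 210,639 litres
Through Mar 2021: 215,400 litres
Through Apr 2021: 233,081 litres
Through May 2021: 237,886 litres ← exceeds threshold

May 2021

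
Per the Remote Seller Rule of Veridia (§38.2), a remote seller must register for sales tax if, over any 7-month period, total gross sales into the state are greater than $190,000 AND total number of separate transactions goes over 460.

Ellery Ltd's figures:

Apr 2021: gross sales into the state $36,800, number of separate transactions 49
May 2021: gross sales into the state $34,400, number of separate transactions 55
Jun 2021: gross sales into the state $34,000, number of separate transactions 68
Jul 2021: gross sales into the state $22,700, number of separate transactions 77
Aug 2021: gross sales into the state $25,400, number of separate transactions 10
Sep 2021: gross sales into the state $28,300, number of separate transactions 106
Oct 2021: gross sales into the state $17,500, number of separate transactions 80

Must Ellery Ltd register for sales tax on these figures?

Total gross sales into the state: $36,800 + $34,400 + $34,000 + $22,700 + $25,400 + $28,300 + $17,500 = $199,100 (> $190,000).
Total number of separate transactions: 49 + 55 + 68 + 77 + 10 + 106 + 80 = 445 (≤ 460).
The test is 'and': the rule requires both, and at least one is not exceeded.

No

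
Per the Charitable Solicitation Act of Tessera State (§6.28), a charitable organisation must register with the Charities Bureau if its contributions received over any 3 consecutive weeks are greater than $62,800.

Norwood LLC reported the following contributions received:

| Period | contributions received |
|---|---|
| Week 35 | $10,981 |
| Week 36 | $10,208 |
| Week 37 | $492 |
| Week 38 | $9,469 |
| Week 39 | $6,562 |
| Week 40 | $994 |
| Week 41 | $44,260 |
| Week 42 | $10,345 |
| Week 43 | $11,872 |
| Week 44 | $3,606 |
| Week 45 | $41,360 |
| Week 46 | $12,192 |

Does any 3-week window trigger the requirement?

Yes

Week 35–Week 37: $10,981 + $10,208 + $492 = $21,681 (under)
Week 36–Week 38: $10,208 + $492 + $9,469 = $20,169 (under)
Week 37–Week 39: $492 + $9,469 + $6,562 = $16,523 (under)
Week 38–Week 40: $9,469 + $6,562 + $994 = $17,025 (under)
Week 39–Week 41: $6,562 + $994 + $44,260 = $51,816 (under)
Week 40–Week 42: $994 + $44,260 + $10,345 = $55,599 (under)
Week 41–Week 43: $44,260 + $10,345 + $11,872 = $66,477 (over)
Week 42–Week 44: $10,345 + $11,872 + $3,606 = $25,823 (under)
Week 43–Week 45: $11,872 + $3,606 + $41,360 = $56,838 (under)
Week 44–Week 46: $3,606 + $41,360 + $12,192 = $57,158 (under)
At least one window exceeds $62,800.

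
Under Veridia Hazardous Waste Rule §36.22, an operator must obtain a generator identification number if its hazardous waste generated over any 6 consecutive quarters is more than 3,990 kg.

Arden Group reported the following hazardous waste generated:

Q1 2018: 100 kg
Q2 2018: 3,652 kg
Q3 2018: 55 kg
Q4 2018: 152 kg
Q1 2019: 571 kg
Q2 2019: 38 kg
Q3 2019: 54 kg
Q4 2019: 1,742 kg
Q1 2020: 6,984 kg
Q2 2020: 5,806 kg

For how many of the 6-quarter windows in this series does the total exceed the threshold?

4

Q1 2018–Q2 2019: 100 kg + 3,652 kg + 55 kg + 152 kg + 571 kg + 38 kg = 4,568 kg (over)
Q2 2018–Q3 2019: 3,652 kg + 55 kg + 152 kg + 571 kg + 38 kg + 54 kg = 4,522 kg (over)
Q3 2018–Q4 2019: 55 kg + 152 kg + 571 kg + 38 kg + 54 kg + 1,742 kg = 2,612 kg (under)
Q4 2018–Q1 2020: 152 kg + 571 kg + 38 kg + 54 kg + 1,742 kg + 6,984 kg = 9,541 kg (over)
Q1 2019–Q2 2020: 571 kg + 38 kg + 54 kg + 1,742 kg + 6,984 kg + 5,806 kg = 15,195 kg (over)
4 windows exceed the threshold.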